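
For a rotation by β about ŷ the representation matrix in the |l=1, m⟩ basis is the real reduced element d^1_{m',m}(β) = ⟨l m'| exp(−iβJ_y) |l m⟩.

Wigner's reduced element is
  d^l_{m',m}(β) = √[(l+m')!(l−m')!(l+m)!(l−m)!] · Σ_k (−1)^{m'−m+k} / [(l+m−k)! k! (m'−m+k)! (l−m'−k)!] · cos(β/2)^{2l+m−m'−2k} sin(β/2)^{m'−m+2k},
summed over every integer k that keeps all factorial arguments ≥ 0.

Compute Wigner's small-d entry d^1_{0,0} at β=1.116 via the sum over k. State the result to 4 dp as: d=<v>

d^1_{0,0}(β=1.116) via Wigner's sum:
With c≡cos(β/2)=0.848316 and s≡sin(β/2)=0.529491, N=[1·1·1·1]^{1/2}=1.000000
Admissible k: 0..1 (factorial args all ≥0)
  k=0: (−1)^0·1.0000/(1)·0.8483^2·0.5295^0 = +0.719640
  k=1: (−1)^1·1.0000/(1)·0.8483^0·0.5295^2 = -0.280360
d^1_{0,0}(1.116) = +0.719640 -0.280360 = +0.439279

d=0.4393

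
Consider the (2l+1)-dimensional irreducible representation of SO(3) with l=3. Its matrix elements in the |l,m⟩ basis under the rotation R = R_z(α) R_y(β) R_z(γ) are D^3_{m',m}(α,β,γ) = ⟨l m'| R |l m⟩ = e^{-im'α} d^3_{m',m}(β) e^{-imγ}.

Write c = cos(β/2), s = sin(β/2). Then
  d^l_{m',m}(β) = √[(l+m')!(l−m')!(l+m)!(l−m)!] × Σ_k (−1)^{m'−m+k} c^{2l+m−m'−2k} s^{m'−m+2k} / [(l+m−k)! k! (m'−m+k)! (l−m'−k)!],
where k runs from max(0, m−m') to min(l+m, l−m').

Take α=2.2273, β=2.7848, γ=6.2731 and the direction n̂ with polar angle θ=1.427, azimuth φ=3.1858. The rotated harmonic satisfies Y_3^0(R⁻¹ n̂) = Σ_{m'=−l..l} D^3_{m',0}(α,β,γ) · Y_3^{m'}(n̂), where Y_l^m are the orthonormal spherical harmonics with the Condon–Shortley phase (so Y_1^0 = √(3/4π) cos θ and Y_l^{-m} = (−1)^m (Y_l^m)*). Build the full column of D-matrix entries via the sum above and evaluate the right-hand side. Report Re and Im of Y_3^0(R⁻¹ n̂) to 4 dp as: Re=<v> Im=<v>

Re=-0.0716 Im=0.0000

Need the full column D^3_{m',0} for m'=−3..3 at α=2.2273, β=2.7848, γ=6.2731.
cos(β/2)=0.177452, sin(β/2)=0.984130
d^3_{-3,0}: single k=3 term ⇒ +0.023818;  D = +0.021950+0.009247i
d^3_{-2,0}: k∈[2..3] ⇒ +0.005260 -0.161782 = -0.156522;  D = +0.039904+0.151350i
d^3_{-1,0}: k∈[1..3] ⇒ +0.000600 -0.055349 +0.567456 = +0.512707;  D = -0.312931+0.406131i
d^3_{0,0}: k∈[0..3] ⇒ +0.000031 -0.008643 +0.265834 -0.908476 = -0.651254;  D = -0.651254+0.000000i
d^3_{1,0}: k∈[0..2] ⇒ -0.000600 +0.055349 -0.567456 = -0.512707;  D = +0.312931+0.406131i
d^3_{2,0}: k∈[0..1] ⇒ +0.005260 -0.161782 = -0.156522;  D = +0.039904-0.151350i
d^3_{3,0}: single k=0 term ⇒ -0.023818;  D = -0.021950+0.009247i
Y_3^{m'}(θ=1.427,φ=3.1858) and Σ D·Y over m':
  (+0.0220+0.0092i)·(-0.4009+0.0535i)  (+0.0399+0.1513i)·(+0.1429-0.0127i)  (-0.3129+0.4061i)·(+0.2867-0.0127i)  (-0.6513+0.0000i)·(-0.1549+0.0000i)  (+0.3129+0.4061i)·(-0.2867-0.0127i)  (+0.0399-0.1513i)·(+0.1429+0.0127i)  (-0.0220+0.0092i)·(+0.4009+0.0535i)
Y_3^0(R⁻¹ n̂) = -0.071593-0.000000i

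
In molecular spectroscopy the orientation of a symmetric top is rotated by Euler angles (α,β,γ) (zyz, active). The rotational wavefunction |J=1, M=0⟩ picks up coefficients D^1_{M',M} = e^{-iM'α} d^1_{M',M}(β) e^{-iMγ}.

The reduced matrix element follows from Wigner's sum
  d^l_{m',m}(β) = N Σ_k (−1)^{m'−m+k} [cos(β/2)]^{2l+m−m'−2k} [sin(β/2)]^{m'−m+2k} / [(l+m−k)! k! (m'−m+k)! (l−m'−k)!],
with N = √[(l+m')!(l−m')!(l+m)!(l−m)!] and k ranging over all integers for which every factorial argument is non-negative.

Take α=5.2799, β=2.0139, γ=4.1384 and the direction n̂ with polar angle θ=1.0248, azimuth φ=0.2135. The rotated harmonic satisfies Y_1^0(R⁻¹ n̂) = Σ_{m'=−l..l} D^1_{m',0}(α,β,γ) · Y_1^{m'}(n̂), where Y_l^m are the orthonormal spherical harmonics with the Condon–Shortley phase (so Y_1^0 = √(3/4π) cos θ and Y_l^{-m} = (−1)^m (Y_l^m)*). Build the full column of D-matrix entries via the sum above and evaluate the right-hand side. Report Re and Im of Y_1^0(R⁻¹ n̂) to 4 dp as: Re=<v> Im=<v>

Re=0.0220 Im=0.0000

Need the full column D^1_{m',0} for m'=−1..1 at α=5.2799, β=2.0139, γ=4.1384.
cos(β/2)=0.534441, sin(β/2)=0.845206
d^1_{-1,0}: single k=1 term ⇒ +0.638818;  D = +0.343387-0.538678i
d^1_{0,0}: k∈[0..1] ⇒ +0.285627 -0.714373 = -0.428745;  D = -0.428745+0.000000i
d^1_{1,0}: single k=0 term ⇒ -0.638818;  D = -0.343387-0.538678i
Y_1^{m'}(θ=1.0248,φ=0.2135) and Σ D·Y over m':
  (+0.3434-0.5387i)·(+0.2886-0.0626i)  (-0.4287+0.0000i)·(+0.2537+0.0000i)  (-0.3434-0.5387i)·(-0.2886-0.0626i)
Y_1^0(R⁻¹ n̂) = +0.021995+0.000000i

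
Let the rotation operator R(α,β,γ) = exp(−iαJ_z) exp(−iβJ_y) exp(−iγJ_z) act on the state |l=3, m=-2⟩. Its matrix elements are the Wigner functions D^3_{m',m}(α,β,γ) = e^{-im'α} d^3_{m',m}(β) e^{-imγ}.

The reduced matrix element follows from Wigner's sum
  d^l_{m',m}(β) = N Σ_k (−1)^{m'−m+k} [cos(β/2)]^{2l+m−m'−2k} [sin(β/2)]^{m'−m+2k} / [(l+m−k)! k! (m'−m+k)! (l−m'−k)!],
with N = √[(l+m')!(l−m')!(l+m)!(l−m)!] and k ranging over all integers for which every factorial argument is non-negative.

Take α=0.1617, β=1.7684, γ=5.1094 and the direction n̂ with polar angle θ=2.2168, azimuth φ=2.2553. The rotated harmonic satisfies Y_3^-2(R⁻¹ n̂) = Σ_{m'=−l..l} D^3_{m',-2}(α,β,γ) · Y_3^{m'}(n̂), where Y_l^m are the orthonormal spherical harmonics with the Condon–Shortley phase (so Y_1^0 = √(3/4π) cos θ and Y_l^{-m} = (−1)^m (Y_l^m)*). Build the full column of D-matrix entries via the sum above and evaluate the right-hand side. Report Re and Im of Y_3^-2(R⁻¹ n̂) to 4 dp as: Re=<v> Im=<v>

Re=0.1777 Im=-0.1871

Need the full column D^3_{m',-2} for m'=−3..3 at α=0.1617, β=1.7684, γ=5.1094.
cos(β/2)=0.633908, sin(β/2)=0.773408
d^3_{-3,-2}: single k=1 term ⇒ +0.193917;  D = -0.055762-0.185727i
d^3_{-2,-2}: k∈[0..1] ⇒ +0.064887 -0.482940 = -0.418053;  D = +0.183108+0.375819i
d^3_{-1,-2}: k∈[0..1] ⇒ -0.250346 +0.745308 = +0.494962;  D = -0.285602-0.404250i
d^3_{0,-2}: k∈[0..1] ⇒ +0.529035 -0.787496 = -0.258462;  D = +0.181177+0.184329i
d^3_{1,-2}: k∈[0..1] ⇒ -0.745308 +0.554715 = -0.190593;  D = +0.153743+0.112644i
d^3_{2,-2}: k∈[0..1] ⇒ +0.718883 -0.214019 = +0.504864;  D = -0.449978-0.228926i
d^3_{3,-2}: single k=0 term ⇒ -0.429681;  D = +0.409340+0.130637i
Y_3^{m'}(θ=2.2168,φ=2.2553) and Σ D·Y over m':
  (-0.0558-0.1857i)·(+0.1881-0.0986i)  (+0.1831+0.3758i)·(+0.0786-0.3843i)  (-0.2856-0.4043i)·(-0.1325-0.1623i)  (+0.1812+0.1843i)·(+0.2669+0.0000i)  (+0.1537+0.1126i)·(+0.1325-0.1623i)  (-0.4500-0.2289i)·(+0.0786+0.3843i)  (+0.4093+0.1306i)·(-0.1881-0.0986i)
Y_3^-2(R⁻¹ n̂) = +0.177714-0.187052i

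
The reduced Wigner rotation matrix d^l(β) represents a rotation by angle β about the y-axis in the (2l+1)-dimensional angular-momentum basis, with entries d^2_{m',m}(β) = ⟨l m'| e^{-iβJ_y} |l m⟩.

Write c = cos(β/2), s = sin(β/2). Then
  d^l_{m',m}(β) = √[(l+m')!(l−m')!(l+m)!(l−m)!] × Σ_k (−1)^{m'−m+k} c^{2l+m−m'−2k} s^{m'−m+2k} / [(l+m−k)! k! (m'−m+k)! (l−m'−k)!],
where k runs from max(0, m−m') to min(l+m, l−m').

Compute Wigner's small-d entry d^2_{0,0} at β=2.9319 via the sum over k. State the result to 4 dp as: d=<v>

d^2_{0,0}(β=2.9319) via Wigner's sum:
Half-angle: c=0.104654, s=0.994509. N=√(2·2·2·2)=4.000000
Admissible k: 0..2 (factorial args all ≥0)
  k=0: (−1)^0·4.0000/(4)·0.1047^4·0.9945^0 = +0.000120
  k=1: (−1)^1·4.0000/(1)·0.1047^2·0.9945^2 = -0.043330
  k=2: (−1)^2·4.0000/(4)·0.1047^0·0.9945^4 = +0.978215
d^2_{0,0}(2.9319) = +0.000120 -0.043330 +0.978215 = +0.935005

d=0.9350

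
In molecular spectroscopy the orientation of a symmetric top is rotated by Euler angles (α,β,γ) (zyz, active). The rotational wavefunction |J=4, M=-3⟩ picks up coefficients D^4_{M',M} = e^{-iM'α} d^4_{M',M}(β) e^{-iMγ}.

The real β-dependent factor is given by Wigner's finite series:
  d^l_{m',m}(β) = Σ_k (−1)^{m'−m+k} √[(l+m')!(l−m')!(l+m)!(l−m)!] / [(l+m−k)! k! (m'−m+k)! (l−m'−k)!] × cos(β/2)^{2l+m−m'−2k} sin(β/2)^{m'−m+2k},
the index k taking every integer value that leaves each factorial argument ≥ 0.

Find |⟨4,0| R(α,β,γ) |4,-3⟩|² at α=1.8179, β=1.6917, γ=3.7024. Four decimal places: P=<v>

P=0.0305

First d^4_{0,-3}(β=1.6917), then the phase factors e^{-i(0)α} and e^{-i(-3)γ}:
c=cos(1.6917/2)=0.663095, s=sin(1.6917/2)=0.748535; N=√[24·24·1·5040]=1703.830978
The bounds max(0,m−m')=0 and min(l+m,l−m')=1 give 2 terms
  k=0: (−1)^3·1703.8310/(144)·0.6631^5·0.7485^3 = -0.636180
  k=1: (−1)^4·1703.8310/(144)·0.6631^3·0.7485^5 = +0.810685
d^4_{0,-3}(1.6917) = -0.636180 +0.810685 = +0.174505
|D^4_{0,-3}|² = |d^4_{0,-3}(β)|² = (+0.174505)² = 0.030452 (the z-rotation phases have unit modulus)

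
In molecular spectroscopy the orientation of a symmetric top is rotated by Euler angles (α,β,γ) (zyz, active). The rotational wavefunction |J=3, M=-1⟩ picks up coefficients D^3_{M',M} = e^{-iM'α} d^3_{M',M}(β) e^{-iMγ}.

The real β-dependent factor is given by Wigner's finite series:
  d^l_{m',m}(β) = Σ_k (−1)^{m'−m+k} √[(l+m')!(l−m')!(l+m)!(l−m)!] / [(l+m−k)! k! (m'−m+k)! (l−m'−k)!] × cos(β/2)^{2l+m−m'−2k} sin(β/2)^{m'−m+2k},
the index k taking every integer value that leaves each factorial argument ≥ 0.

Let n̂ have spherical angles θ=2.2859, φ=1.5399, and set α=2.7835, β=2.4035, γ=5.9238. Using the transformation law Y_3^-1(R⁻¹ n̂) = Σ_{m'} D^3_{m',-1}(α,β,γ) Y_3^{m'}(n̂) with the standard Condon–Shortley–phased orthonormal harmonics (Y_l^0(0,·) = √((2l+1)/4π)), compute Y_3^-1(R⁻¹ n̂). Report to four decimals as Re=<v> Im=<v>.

Need the full column D^3_{m',-1} for m'=−3..3 at α=2.7835, β=2.4035, γ=5.9238.
cos(β/2)=0.360726, sin(β/2)=0.932672
d^3_{-3,-1}: single k=2 term ⇒ +0.057044;  D = -0.007798+0.056509i
d^3_{-2,-1}: k∈[1..2] ⇒ +0.018014 -0.240851 = -0.222837;  D = -0.105899+0.196066i
d^3_{-1,-1}: k∈[0..2] ⇒ +0.002203 -0.117831 +0.590775 = +0.475147;  D = -0.358007+0.312403i
d^3_{0,-1}: k∈[0..2] ⇒ -0.019734 +0.395759 -0.881886 = -0.505860;  D = -0.473542+0.177910i
d^3_{1,-1}: k∈[0..2] ⇒ +0.088373 -0.787699 +0.658223 = -0.041104;  D = +0.041104-0.000053i
d^3_{2,-1}: k∈[0..1] ⇒ -0.240851 +0.805048 = +0.564197;  D = +0.528663+0.197061i
d^3_{3,-1}: single k=0 term ⇒ +0.381343;  D = -0.287977-0.249984i
Y_3^{m'}(θ=2.2859,φ=1.5399) and Σ D·Y over m':
  (-0.0078+0.0565i)·(-0.0166+0.1788i)  (-0.1059+0.1961i)·(+0.3813+0.0236i)  (-0.3580+0.3124i)·(+0.0087-0.2804i)  (-0.4735+0.1779i)·(+0.2081+0.0000i)  (+0.0411-0.0001i)·(-0.0087-0.2804i)  (+0.5287+0.1971i)·(+0.3813-0.0236i)  (-0.2880-0.2500i)·(+0.0166+0.1788i)
Y_3^-1(R⁻¹ n̂) = +0.176749+0.205524i

Re=0.1767 Im=0.2055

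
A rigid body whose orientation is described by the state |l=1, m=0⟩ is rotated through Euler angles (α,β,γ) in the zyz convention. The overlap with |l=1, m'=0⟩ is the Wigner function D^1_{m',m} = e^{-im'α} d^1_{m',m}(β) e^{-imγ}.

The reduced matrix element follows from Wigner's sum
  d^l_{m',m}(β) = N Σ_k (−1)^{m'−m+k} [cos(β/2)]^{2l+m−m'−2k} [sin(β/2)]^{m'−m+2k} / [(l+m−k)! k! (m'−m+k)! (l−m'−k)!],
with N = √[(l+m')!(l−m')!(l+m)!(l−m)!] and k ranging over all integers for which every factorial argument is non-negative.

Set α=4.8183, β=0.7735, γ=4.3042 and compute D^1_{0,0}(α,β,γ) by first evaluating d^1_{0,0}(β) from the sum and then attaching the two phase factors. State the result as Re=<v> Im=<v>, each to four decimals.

First d^1_{0,0}(β=0.7735), then the phase factors e^{-i(0)α} and e^{-i(0)γ}:
c=cos(0.7735/2)=0.926140, s=sin(0.7735/2)=0.377180; N=√[1·1·1·1]=1.000000
k∈{0,1} keeps every argument non-negative
  k=0: (−1)^0·1.0000/(1)·0.9261^2·0.3772^0 = +0.857735
  k=1: (−1)^1·1.0000/(1)·0.9261^0·0.3772^2 = -0.142265
d^1_{0,0}(0.7735) = +0.857735 -0.142265 = +0.715470
Attach z-rotation phases: D = e^{-i(0)(4.8183)}·(+0.715470)·e^{-i(0)(4.3042)} = +0.715470+0.000000i

Re=0.7155 Im=0.0000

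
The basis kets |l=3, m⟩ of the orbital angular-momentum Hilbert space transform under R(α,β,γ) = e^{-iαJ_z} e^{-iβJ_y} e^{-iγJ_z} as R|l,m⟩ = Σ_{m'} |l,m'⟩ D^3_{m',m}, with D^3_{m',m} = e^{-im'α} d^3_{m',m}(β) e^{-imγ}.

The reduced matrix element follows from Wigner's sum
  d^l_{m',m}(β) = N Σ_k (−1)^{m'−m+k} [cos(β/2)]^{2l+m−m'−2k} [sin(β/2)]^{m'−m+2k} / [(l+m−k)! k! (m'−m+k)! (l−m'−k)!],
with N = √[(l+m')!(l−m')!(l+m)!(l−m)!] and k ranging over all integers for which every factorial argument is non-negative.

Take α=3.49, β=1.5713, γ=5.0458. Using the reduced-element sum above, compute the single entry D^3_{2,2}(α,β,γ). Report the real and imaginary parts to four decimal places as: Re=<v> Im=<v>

D^3_{2,2}(3.49,1.5713,5.0458) = e^{-i·2·3.49}·d^3_{2,2}(1.5713)·e^{-i·2·5.0458}. Compute d first:
With c≡cos(β/2)=0.706929 and s≡sin(β/2)=0.707285, N=[120·1·120·1]^{1/2}=120.000000
Admissible k: 0..1 (factorial args all ≥0)
  k=0: (−1)^0·120.0000/(120)·0.7069^6·0.7073^0 = +0.124811
  k=1: (−1)^1·120.0000/(24)·0.7069^4·0.7073^2 = -0.624685
d^3_{2,2}(1.5713) = +0.124811 -0.624685 = -0.499874
Phases: e^{-i·(2)·3.49}=+0.766890-0.641778i, e^{-i·(2)·5.0458}=-0.785791+0.618492i ⇒ D=+0.102815-0.489186i

Re=0.1028 Im=-0.4892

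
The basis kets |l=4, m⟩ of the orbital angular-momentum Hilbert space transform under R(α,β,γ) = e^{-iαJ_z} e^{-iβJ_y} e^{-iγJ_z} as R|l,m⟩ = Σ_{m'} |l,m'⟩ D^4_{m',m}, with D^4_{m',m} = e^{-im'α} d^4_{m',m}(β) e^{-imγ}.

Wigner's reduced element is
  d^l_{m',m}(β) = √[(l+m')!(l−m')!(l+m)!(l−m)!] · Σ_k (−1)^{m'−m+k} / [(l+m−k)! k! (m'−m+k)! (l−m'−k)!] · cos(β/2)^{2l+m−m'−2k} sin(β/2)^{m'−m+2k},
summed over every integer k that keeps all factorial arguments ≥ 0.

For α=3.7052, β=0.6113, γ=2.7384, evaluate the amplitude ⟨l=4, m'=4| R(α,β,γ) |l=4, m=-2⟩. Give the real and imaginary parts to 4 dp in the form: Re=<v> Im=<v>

Re=-0.0036 Im=-0.0003

First d^4_{4,-2}(β=0.6113), then the phase factors e^{-i(4)α} and e^{-i(-2)γ}:
With c≡cos(β/2)=0.953652 and s≡sin(β/2)=0.300913, N=[40320·1·2·720]^{1/2}=7619.763776
k∈{0} keeps every argument non-negative
  k=0: (−1)^6·7619.7638/(1440)·0.9537^2·0.3009^6 = +0.003573
d^4_{4,-2}(0.6113) = +0.003573
Phases: e^{-i·(4)·3.7052}=-0.631614-0.775283i, e^{-i·(-2)·2.7384}=+0.692112-0.721790i ⇒ D=-0.003561-0.000288i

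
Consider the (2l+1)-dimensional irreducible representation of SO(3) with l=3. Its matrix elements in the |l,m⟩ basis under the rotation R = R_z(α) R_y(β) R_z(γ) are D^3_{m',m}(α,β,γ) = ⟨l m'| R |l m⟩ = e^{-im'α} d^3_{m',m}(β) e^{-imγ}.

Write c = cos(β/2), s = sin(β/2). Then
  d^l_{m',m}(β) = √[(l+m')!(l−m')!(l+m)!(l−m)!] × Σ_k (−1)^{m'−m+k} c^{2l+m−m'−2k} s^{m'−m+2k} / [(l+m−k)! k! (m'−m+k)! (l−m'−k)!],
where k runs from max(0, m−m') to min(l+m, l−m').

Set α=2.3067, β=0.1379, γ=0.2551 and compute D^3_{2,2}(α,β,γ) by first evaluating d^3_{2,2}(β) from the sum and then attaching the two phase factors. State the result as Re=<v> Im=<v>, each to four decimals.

Re=0.3847 Im=0.8821

Split into d^3_{2,2}(β=0.1379) × two z-phases.
With c≡cos(β/2)=0.997624 and s≡sin(β/2)=0.068895, N=[120·1·120·1]^{1/2}=120.000000
The bounds max(0,m−m')=0 and min(l+m,l−m')=1 give 2 terms
  k=0: (−1)^0·120.0000/(120)·0.9976^6·0.0689^0 = +0.985828
  k=1: (−1)^1·120.0000/(24)·0.9976^4·0.0689^2 = -0.023508
d^3_{2,2}(0.1379) = +0.985828 -0.023508 = +0.962320
Attach z-rotation phases: D = e^{-i(2)(2.3067)}·(+0.962320)·e^{-i(2)(0.2551)} = +0.384658+0.882098i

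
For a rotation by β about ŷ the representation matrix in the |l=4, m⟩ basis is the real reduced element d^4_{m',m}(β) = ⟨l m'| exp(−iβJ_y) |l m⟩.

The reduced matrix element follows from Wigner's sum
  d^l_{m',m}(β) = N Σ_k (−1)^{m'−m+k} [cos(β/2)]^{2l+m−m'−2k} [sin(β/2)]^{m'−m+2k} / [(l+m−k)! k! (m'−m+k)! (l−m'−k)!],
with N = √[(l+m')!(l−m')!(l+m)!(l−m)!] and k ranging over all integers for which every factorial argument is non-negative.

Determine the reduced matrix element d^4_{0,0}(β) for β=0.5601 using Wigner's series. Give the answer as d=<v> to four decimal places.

d=-0.0627

d^4_{0,0}(β=0.5601) via Wigner's sum:
Half-angle: c=0.961042, s=0.276404. N=√(24·24·24·24)=576.000000
Admissible k: 0..4 (factorial args all ≥0)
  k=0: (−1)^0·576.0000/(576)·0.9610^8·0.2764^0 = +0.727675
  k=1: (−1)^1·576.0000/(36)·0.9610^6·0.2764^2 = -0.963077
  k=2: (−1)^2·576.0000/(16)·0.9610^4·0.2764^4 = +0.179245
  k=3: (−1)^3·576.0000/(36)·0.9610^2·0.2764^6 = -0.006590
  k=4: (−1)^4·576.0000/(576)·0.9610^0·0.2764^8 = +0.000034
d^4_{0,0}(0.5601) = +0.727675 -0.963077 +0.179245 -0.006590 +0.000034 = -0.062712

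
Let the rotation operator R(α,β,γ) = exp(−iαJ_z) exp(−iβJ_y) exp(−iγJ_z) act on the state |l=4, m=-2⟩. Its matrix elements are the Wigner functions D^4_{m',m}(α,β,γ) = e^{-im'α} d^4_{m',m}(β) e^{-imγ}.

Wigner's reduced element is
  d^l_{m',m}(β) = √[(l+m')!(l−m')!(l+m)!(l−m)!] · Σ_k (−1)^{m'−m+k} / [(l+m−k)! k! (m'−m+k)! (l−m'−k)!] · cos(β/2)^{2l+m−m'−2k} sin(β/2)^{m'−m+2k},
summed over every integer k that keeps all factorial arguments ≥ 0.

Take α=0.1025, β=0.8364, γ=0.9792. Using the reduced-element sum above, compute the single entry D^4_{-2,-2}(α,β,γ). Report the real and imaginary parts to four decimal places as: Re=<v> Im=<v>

First d^4_{-2,-2}(β=0.8364), then the phase factors e^{-i(-2)α} and e^{-i(-2)γ}:
c=cos(0.8364/2)=0.913821, s=sin(0.8364/2)=0.406116; N=√[2·720·2·720]=1440.000000
Admissible k: 0..2 (factorial args all ≥0)
  k=0: (−1)^0·1440.0000/(1440)·0.9138^8·0.4061^0 = +0.486285
  k=1: (−1)^1·1440.0000/(120)·0.9138^6·0.4061^2 = -1.152524
  k=2: (−1)^2·1440.0000/(96)·0.9138^4·0.4061^4 = +0.284537
d^4_{-2,-2}(0.8364) = +0.486285 -1.152524 +0.284537 = -0.381703
D = (+0.979061+0.203567i)·(-0.381703)·(-0.377971+0.925817i) = +0.213190-0.316618i

Re=0.2132 Im=-0.3166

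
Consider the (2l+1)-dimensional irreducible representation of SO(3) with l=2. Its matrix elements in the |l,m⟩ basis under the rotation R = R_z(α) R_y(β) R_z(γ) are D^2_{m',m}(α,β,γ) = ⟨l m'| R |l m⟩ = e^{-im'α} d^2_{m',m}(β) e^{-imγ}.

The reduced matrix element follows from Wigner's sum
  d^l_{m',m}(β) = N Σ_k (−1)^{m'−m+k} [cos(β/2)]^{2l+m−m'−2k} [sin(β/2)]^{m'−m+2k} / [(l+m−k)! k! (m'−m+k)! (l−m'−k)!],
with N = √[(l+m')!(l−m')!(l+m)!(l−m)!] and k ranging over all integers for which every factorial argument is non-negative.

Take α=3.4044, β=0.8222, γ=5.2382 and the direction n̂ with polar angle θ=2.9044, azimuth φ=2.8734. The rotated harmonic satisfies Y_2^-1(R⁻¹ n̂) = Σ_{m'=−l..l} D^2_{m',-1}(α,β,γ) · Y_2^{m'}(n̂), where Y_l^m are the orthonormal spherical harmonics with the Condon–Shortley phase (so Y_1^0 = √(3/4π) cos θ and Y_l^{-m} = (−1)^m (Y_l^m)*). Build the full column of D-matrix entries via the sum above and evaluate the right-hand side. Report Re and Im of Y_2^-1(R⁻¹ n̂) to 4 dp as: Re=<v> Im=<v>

Need the full column D^2_{m',-1} for m'=−2..2 at α=3.4044, β=0.8222, γ=5.2382.
cos(β/2)=0.916682, sin(β/2)=0.399618
d^2_{-2,-1}: single k=1 term ⇒ +0.615646;  D = +0.534461-0.305566i
d^2_{-1,-1}: k∈[0..1] ⇒ +0.706113 -0.402576 = +0.303537;  D = -0.215323+0.213941i
d^2_{0,-1}: k∈[0..1] ⇒ -0.754009 +0.143294 = -0.610714;  D = -0.306527+0.528217i
d^2_{1,-1}: k∈[0..1] ⇒ +0.402576 -0.025502 = +0.377074;  D = -0.098033+0.364108i
d^2_{2,-1}: single k=0 term ⇒ -0.116999;  D = -0.000023+0.116999i
Y_2^{m'}(θ=2.9044,φ=2.8734) and Σ D·Y over m':
  (+0.5345-0.3056i)·(+0.0183+0.0109i)  (-0.2153+0.2139i)·(+0.1701+0.0468i)  (-0.3065+0.5282i)·(+0.5785+0.0000i)  (-0.0980+0.3641i)·(-0.1701+0.0468i)  (-0.0000+0.1170i)·(+0.0183-0.0109i)
Y_2^-1(R⁻¹ n̂) = -0.209919+0.267764i

Re=-0.2099 Im=0.2678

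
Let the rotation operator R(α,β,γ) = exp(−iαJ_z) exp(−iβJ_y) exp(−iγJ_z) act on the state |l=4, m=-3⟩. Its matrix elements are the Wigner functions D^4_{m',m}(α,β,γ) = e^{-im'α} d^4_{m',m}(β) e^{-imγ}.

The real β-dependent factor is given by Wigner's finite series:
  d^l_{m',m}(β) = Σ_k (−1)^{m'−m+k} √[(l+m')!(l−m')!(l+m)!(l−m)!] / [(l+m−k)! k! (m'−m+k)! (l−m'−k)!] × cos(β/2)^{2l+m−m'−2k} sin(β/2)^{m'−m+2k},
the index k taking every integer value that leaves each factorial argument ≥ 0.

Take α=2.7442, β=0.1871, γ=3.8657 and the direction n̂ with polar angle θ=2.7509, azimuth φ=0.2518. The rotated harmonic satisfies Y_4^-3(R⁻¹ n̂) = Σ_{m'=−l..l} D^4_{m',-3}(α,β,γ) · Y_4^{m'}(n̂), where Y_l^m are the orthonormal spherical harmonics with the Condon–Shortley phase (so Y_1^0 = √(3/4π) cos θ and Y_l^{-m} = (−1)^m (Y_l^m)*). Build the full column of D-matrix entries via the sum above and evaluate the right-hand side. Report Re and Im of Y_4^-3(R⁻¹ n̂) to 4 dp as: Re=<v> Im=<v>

Re=-0.0111 Im=0.0188

Need the full column D^4_{m',-3} for m'=−4..4 at α=2.7442, β=0.1871, γ=3.8657.
cos(β/2)=0.995627, sin(β/2)=0.093414
d^4_{-4,-3}: single k=1 term ⇒ +0.256232;  D = -0.213941-0.141010i
d^4_{-3,-3}: k∈[0..1] ⇒ +0.965550 -0.059498 = +0.906052;  D = +0.504583+0.752547i
d^4_{-2,-3}: k∈[0..1] ⇒ -0.338963 +0.008952 = -0.330011;  D = +0.063382+0.323868i
d^4_{-1,-3}: k∈[0..1] ⇒ +0.067464 -0.000990 = +0.066474;  D = -0.013476+0.065094i
d^4_{0,-3}: k∈[0..1] ⇒ -0.009436 +0.000083 = -0.009353;  D = -0.005293+0.007711i
d^4_{1,-3}: k∈[0..1] ⇒ +0.000990 -0.000005 = +0.000985;  D = -0.000828+0.000533i
d^4_{2,-3}: k∈[0..1] ⇒ -0.000079 +0.000000 = -0.000079;  D = -0.000077+0.000014i
d^4_{3,-3}: k∈[0..1] ⇒ +0.000005 -0.000000 = +0.000005;  D = -0.000004-0.000001i
d^4_{4,-3}: single k=0 term ⇒ -0.000000;  D = -0.000000-0.000000i
Y_4^{m'}(θ=2.7509,φ=0.2518) and Σ D·Y over m':
  (-0.2139-0.1410i)·(+0.0050-0.0079i)  (+0.5046+0.7525i)·(-0.0465+0.0438i)  (+0.0634+0.3239i)·(+0.2118-0.1167i)  (-0.0135+0.0651i)·(-0.4816+0.1239i)  (-0.0053+0.0077i)·(+0.3105+0.0000i)  (-0.0008+0.0005i)·(+0.4816+0.1239i)  (-0.0001+0.0000i)·(+0.2118+0.1167i)  (-0.0000-0.0000i)·(+0.0465+0.0438i)  (-0.0000-0.0000i)·(+0.0050+0.0079i)
Y_4^-3(R⁻¹ n̂) = -0.011112+0.018805i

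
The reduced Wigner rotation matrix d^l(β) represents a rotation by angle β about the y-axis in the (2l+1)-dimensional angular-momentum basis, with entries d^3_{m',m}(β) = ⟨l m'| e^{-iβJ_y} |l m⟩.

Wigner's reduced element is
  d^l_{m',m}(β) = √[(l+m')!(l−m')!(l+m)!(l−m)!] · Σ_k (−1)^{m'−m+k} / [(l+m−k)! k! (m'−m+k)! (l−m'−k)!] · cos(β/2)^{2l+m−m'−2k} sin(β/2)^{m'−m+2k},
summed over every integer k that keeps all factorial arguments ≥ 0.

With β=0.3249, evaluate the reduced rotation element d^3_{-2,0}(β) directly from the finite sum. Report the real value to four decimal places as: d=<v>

d^3_{-2,0}(β=0.3249) via Wigner's sum:
Half-angle: c=0.986834, s=0.161736. N=√(1·120·6·6)=65.726707
The bounds max(0,m−m')=2 and min(l+m,l−m')=3 give 2 terms
  k=2: (−1)^0·65.7267/(12)·0.9868^4·0.1617^2 = +0.135879
  k=3: (−1)^1·65.7267/(12)·0.9868^2·0.1617^4 = -0.003650
d^3_{-2,0}(0.3249) = +0.135879 -0.003650 = +0.132229

d=0.1322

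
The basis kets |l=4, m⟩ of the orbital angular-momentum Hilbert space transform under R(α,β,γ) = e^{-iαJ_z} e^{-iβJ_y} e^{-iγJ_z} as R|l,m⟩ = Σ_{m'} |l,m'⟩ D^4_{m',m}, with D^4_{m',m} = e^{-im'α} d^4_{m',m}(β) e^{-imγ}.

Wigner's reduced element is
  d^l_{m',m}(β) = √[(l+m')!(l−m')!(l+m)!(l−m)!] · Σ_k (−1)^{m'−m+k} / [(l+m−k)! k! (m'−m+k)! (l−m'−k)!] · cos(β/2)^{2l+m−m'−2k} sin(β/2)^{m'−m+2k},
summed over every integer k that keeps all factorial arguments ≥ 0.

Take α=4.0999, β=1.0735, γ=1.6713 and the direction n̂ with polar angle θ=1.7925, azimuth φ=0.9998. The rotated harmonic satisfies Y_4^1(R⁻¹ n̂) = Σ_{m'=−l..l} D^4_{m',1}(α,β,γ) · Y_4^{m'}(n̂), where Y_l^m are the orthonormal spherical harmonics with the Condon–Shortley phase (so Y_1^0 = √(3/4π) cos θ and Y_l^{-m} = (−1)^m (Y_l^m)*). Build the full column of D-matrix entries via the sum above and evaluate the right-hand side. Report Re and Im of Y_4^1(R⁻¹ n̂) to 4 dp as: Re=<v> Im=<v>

Need the full column D^4_{m',1} for m'=−4..4 at α=4.0999, β=1.0735, γ=1.6713.
cos(β/2)=0.859375, sin(β/2)=0.511346
d^4_{-4,1}: single k=5 term ⇒ +0.166041;  D = -0.092535+0.137865i
d^4_{-3,1}: k∈[4..5] ⇒ +0.493297 -0.104791 = +0.388506;  D = -0.139466-0.362611i
d^4_{-2,1}: k∈[3..5] ⇒ +0.886284 -0.470682 +0.033329 = +0.448930;  D = +0.435490+0.109028i
d^4_{-1,1}: k∈[2..5] ⇒ +1.053236 -1.118693 +0.198036 -0.004674 = +0.127905;  D = -0.096749+0.083663i
d^4_{0,1}: k∈[1..4] ⇒ +0.791606 -1.681605 +0.595371 -0.035132 = -0.329760;  D = +0.033086+0.328096i
d^4_{1,1}: k∈[0..3] ⇒ +0.297483 -1.579854 +1.118693 -0.132024 = -0.295703;  D = -0.257786-0.144868i
d^4_{2,1}: k∈[0..2] ⇒ -0.750983 +1.329425 -0.313788 = +0.264654;  D = -0.238729+0.114238i
d^4_{3,1}: k∈[0..1] ⇒ +0.835980 -0.493297 = +0.342683;  D = +0.056681-0.337963i
d^4_{4,1}: single k=0 term ⇒ -0.468977;  D = -0.333845-0.329374i
Y_4^{m'}(θ=1.7925,φ=0.9998) and Σ D·Y over m':
  (-0.0925+0.1379i)·(-0.2622+0.3031i)  (-0.1395-0.3626i)·(+0.2529+0.0362i)  (+0.4355+0.1090i)·(+0.0876+0.1915i)  (-0.0967+0.0837i)·(+0.1460-0.2272i)  (+0.0331+0.3281i)·(+0.1726+0.0000i)  (-0.2578-0.1449i)·(-0.1460-0.2272i)  (-0.2387+0.1142i)·(+0.0876-0.1915i)  (+0.0567-0.3380i)·(-0.2529+0.0362i)  (-0.3338-0.3294i)·(-0.2622-0.3031i)
Y_4^1(R⁻¹ n̂) = -0.020528+0.433352i

Re=-0.0205 Im=0.4334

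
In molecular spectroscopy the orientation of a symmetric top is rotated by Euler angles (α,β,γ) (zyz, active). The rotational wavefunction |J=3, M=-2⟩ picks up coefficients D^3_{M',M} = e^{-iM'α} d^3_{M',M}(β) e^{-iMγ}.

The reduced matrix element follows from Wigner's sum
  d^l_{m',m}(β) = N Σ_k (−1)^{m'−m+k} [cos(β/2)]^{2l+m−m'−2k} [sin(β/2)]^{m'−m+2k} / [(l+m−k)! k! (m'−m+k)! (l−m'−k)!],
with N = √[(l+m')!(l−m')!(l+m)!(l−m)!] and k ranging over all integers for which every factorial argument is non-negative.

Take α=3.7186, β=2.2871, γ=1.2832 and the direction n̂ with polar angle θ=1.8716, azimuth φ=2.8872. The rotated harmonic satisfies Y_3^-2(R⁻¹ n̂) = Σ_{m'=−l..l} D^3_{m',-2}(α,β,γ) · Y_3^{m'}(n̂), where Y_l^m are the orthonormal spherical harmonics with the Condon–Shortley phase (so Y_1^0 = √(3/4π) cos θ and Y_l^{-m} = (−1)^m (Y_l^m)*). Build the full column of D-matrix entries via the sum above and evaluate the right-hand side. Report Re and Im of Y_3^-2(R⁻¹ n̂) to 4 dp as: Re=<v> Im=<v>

Need the full column D^3_{m',-2} for m'=−3..3 at α=3.7186, β=2.2871, γ=1.2832.
cos(β/2)=0.414366, sin(β/2)=0.910110
d^3_{-3,-2}: single k=1 term ⇒ +0.027233;  D = +0.010979+0.024921i
d^3_{-2,-2}: k∈[0..1] ⇒ +0.005062 -0.122094 = -0.117032;  D = +0.097969+0.064021i
d^3_{-1,-2}: k∈[0..1] ⇒ -0.035157 +0.339207 = +0.304050;  D = +0.304049+0.000552i
d^3_{0,-2}: k∈[0..1] ⇒ +0.133748 -0.645216 = -0.511469;  D = +0.429167-0.278237i
d^3_{1,-2}: k∈[0..1] ⇒ -0.339207 +0.818190 = +0.478983;  D = +0.194696-0.437628i
d^3_{2,-2}: k∈[0..1] ⇒ +0.588999 -0.568282 = +0.020717;  D = +0.003268+0.020458i
d^3_{3,-2}: single k=0 term ⇒ -0.633767;  D = +0.425193+0.469970i
Y_3^{m'}(θ=1.8716,φ=2.8872) and Σ D·Y over m':
  (+0.0110+0.0249i)·(-0.2627-0.2513i)  (+0.0980+0.0640i)·(-0.2412-0.1346i)  (+0.3040+0.0006i)·(+0.1676+0.0436i)  (+0.4292-0.2782i)·(+0.2832+0.0000i)  (+0.1947-0.4376i)·(-0.1676+0.0436i)  (+0.0033+0.0205i)·(-0.2412+0.1346i)  (+0.4252+0.4700i)·(+0.2627-0.2513i)
Y_3^-2(R⁻¹ n̂) = +0.373502-0.009416i

Re=0.3735 Im=-0.0094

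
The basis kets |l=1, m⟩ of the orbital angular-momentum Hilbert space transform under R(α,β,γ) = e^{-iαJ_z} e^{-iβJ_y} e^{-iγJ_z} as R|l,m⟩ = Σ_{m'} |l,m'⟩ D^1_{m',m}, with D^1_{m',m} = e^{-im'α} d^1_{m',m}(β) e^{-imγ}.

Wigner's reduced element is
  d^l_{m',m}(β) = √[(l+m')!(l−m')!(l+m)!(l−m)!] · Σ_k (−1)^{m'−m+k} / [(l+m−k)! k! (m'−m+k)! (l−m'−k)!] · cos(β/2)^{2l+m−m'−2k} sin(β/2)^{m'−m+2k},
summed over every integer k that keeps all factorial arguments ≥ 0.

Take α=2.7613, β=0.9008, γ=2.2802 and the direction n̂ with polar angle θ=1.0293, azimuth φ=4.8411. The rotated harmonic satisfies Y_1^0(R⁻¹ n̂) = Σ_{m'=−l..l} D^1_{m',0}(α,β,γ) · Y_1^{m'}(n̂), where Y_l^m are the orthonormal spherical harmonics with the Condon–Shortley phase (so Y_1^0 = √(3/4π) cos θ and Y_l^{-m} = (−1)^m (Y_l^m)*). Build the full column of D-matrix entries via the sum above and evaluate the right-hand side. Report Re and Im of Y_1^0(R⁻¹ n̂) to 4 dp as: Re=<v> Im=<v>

Re=-0.0035 Im=0.0000

Need the full column D^1_{m',0} for m'=−1..1 at α=2.7613, β=0.9008, γ=2.2802.
cos(β/2)=0.900273, sin(β/2)=0.435326
d^1_{-1,0}: single k=1 term ⇒ +0.554247;  D = -0.514650+0.205732i
d^1_{0,0}: k∈[0..1] ⇒ +0.810492 -0.189508 = +0.620983;  D = +0.620983+0.000000i
d^1_{1,0}: single k=0 term ⇒ -0.554247;  D = +0.514650+0.205732i
Y_1^{m'}(θ=1.0293,φ=4.8411) and Σ D·Y over m':
  (-0.5146+0.2057i)·(+0.0380+0.2936i)  (+0.6210+0.0000i)·(+0.2518+0.0000i)  (+0.5146+0.2057i)·(-0.0380+0.2936i)
Y_1^0(R⁻¹ n̂) = -0.003544+0.000000i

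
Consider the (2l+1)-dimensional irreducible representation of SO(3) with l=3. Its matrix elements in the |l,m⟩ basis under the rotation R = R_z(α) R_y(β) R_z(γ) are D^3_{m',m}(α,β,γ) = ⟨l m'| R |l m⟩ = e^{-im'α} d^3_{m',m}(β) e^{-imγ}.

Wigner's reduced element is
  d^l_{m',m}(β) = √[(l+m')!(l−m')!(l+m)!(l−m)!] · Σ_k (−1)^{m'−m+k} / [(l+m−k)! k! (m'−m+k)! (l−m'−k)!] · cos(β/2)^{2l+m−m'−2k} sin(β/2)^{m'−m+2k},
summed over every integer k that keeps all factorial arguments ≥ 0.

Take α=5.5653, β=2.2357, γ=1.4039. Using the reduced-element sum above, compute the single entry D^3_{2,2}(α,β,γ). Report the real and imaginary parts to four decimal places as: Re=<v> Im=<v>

First d^3_{2,2}(β=2.2357), then the phase factors e^{-i(2)α} and e^{-i(2)γ}:
c=cos(2.2357/2)=0.437617, s=sin(2.2357/2)=0.899162; N=√[120·1·120·1]=120.000000
k: max(0,(2)−(2))=0 … min(3+(2),3−(2))=1
  k=0: (−1)^0·120.0000/(120)·0.4376^6·0.8992^0 = +0.007024
  k=1: (−1)^1·120.0000/(24)·0.4376^4·0.8992^2 = -0.148259
d^3_{2,2}(2.2357) = +0.007024 -0.148259 = -0.141235
D = (+0.134616+0.990898i)·(-0.141235)·(-0.944807-0.327629i) = -0.027888+0.138454i

Re=-0.0279 Im=0.1385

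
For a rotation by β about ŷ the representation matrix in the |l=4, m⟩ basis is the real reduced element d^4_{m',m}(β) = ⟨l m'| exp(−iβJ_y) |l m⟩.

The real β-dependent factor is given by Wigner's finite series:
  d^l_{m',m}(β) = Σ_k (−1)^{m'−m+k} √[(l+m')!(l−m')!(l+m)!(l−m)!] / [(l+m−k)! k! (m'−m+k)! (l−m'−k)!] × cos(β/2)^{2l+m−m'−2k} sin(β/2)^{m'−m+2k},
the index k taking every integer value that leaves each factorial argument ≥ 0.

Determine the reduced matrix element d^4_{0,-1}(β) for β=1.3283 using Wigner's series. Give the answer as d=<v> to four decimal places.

d^4_{0,-1}(β=1.3283) via Wigner's sum:
c=cos(1.3283/2)=0.787441, s=sin(1.3283/2)=0.616390; N=√[24·24·6·120]=643.987578
k: max(0,(-1)−(0))=0 … min(4+(-1),4−(0))=3
  k=0: (−1)^1·643.9876/(144)·0.7874^7·0.6164^1 = -0.517484
  k=1: (−1)^2·643.9876/(24)·0.7874^5·0.6164^3 = +1.902494
  k=2: (−1)^3·643.9876/(24)·0.7874^3·0.6164^5 = -1.165731
  k=3: (−1)^4·643.9876/(144)·0.7874^1·0.6164^7 = +0.119048
d^4_{0,-1}(1.3283) = -0.517484 +1.902494 -1.165731 +0.119048 = +0.338327

d=0.3383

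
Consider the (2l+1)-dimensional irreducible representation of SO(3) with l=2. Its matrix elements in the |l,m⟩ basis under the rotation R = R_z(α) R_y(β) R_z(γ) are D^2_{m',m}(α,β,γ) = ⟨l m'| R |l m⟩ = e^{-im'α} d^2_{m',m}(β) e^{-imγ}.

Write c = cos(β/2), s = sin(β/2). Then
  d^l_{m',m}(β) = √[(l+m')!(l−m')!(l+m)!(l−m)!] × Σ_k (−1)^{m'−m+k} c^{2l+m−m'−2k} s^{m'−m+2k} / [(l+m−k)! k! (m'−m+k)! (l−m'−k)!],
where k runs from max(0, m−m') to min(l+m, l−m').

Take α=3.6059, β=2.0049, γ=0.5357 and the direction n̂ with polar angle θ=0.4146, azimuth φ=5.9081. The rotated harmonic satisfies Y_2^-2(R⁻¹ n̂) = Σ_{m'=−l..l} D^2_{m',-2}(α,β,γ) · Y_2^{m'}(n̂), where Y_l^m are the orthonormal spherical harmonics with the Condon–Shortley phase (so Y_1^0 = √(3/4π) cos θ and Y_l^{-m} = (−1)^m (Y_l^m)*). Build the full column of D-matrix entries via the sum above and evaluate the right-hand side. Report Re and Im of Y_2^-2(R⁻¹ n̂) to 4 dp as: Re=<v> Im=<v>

Need the full column D^2_{m',-2} for m'=−2..2 at α=3.6059, β=2.0049, γ=0.5357.
cos(β/2)=0.538239, sin(β/2)=0.842792
d^2_{-2,-2}: single k=0 term ⇒ +0.083927;  D = -0.034927+0.076314i
d^2_{-1,-2}: single k=0 term ⇒ -0.262831;  D = +0.009221+0.262669i
d^2_{0,-2}: single k=0 term ⇒ +0.504042;  D = +0.241384+0.442485i
d^2_{1,-2}: single k=0 term ⇒ -0.644417;  D = +0.529266+0.367628i
d^2_{2,-2}: single k=0 term ⇒ +0.504524;  D = +0.499390+0.071794i
Y_2^{m'}(θ=0.4146,φ=5.9081) and Σ D·Y over m':
  (-0.0349+0.0763i)·(+0.0459+0.0427i)  (+0.0092+0.2627i)·(+0.2650+0.1043i)  (+0.2414+0.4425i)·(+0.4773+0.0000i)  (+0.5293+0.3676i)·(-0.2650+0.1043i)  (+0.4994+0.0718i)·(+0.0459-0.0427i)
Y_2^-2(R⁻¹ n̂) = -0.067295+0.223508i

Re=-0.0673 Im=0.2235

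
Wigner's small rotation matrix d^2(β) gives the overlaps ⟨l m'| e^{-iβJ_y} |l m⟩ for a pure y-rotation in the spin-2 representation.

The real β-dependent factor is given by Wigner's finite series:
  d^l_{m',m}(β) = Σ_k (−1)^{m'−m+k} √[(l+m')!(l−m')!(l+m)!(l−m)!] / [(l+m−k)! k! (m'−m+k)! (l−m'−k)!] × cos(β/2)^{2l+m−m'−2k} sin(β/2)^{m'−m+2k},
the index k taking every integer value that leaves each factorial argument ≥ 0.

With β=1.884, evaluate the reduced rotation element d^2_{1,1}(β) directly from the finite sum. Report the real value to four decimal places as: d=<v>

d^2_{1,1}(β=1.884) via Wigner's sum:
With c≡cos(β/2)=0.588172 and s≡sin(β/2)=0.808736, N=[6·1·6·1]^{1/2}=6.000000
Admissible k: 0..1 (factorial args all ≥0)
  k=0: (−1)^0·6.0000/(6)·0.5882^4·0.8087^0 = +0.119679
  k=1: (−1)^1·6.0000/(2)·0.5882^2·0.8087^2 = -0.678802
d^2_{1,1}(1.884) = +0.119679 -0.678802 = -0.559123

d=-0.5591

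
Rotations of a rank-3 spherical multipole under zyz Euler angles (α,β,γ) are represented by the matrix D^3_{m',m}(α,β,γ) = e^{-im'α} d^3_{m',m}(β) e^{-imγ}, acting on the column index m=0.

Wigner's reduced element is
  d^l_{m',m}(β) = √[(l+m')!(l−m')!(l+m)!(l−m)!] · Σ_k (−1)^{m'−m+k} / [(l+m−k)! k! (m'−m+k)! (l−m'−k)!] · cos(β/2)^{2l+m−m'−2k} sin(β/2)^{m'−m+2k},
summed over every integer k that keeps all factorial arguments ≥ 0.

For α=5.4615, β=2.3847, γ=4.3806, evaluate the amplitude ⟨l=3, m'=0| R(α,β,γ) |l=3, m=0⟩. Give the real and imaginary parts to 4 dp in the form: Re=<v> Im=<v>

Split into d^3_{0,0}(β=2.3847) × two z-phases.
Half-angle: c=0.369477, s=0.929240. N=√(6·6·6·6)=36.000000
The bounds max(0,m−m')=0 and min(l+m,l−m')=3 give 4 terms
  k=0: (−1)^0·36.0000/(36)·0.3695^6·0.9292^0 = +0.002544
  k=1: (−1)^1·36.0000/(4)·0.3695^4·0.9292^2 = -0.144827
  k=2: (−1)^2·36.0000/(4)·0.3695^2·0.9292^4 = +0.916071
  k=3: (−1)^3·36.0000/(36)·0.3695^0·0.9292^6 = -0.643824
d^3_{0,0}(2.3847) = +0.002544 -0.144827 +0.916071 -0.643824 = +0.129965
D = (+1.000000+0.000000i)·(+0.129965)·(+1.000000+0.000000i) = +0.129965+0.000000i

Re=0.1300 Im=0.0000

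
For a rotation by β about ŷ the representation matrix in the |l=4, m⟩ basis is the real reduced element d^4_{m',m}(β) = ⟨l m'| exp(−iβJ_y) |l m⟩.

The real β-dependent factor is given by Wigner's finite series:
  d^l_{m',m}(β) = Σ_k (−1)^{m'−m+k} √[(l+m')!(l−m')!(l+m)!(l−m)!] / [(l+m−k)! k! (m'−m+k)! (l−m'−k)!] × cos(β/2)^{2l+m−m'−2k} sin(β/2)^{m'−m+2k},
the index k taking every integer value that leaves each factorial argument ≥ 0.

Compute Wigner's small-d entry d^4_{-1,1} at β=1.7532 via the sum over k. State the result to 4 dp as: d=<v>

d^4_{-1,1}(β=1.7532) via Wigner's sum:
Half-angle: c=0.639768, s=0.768568. N=√(6·120·120·6)=720.000000
Admissible k: 2..5 (factorial args all ≥0)
  k=2: (−1)^0·720.0000/(72)·0.6398^6·0.7686^2 = +0.405042
  k=3: (−1)^1·720.0000/(24)·0.6398^4·0.7686^4 = -1.753641
  k=4: (−1)^2·720.0000/(48)·0.6398^2·0.7686^6 = +1.265408
  k=5: (−1)^3·720.0000/(720)·0.6398^0·0.7686^8 = -0.121747
d^4_{-1,1}(1.7532) = +0.405042 -1.753641 +1.265408 -0.121747 = -0.204939

d=-0.2049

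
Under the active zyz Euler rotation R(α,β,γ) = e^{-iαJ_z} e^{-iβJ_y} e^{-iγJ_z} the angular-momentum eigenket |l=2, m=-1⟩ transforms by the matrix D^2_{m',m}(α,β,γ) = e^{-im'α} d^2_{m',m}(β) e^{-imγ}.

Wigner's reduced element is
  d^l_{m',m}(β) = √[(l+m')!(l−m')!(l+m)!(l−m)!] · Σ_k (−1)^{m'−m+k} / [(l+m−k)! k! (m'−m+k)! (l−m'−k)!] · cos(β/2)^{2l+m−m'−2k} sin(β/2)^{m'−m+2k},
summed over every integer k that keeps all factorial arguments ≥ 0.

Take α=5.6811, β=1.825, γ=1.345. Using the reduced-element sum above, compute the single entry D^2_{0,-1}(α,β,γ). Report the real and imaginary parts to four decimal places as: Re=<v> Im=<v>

Split into d^2_{0,-1}(β=1.825) × two z-phases.
Half-angle: c=0.611770, s=0.791036. N=√(2·2·1·6)=4.898979
The bounds max(0,m−m')=0 and min(l+m,l−m')=1 give 2 terms
  k=0: (−1)^1·4.8990/(2)·0.6118^3·0.7910^1 = -0.443646
  k=1: (−1)^2·4.8990/(2)·0.6118^1·0.7910^3 = +0.741741
d^2_{0,-1}(1.825) = -0.443646 +0.741741 = +0.298095
Attach z-rotation phases: D = e^{-i(0)(5.6811)}·(+0.298095)·e^{-i(-1)(1.345)} = +0.066738+0.290528i

Re=0.0667 Im=0.2905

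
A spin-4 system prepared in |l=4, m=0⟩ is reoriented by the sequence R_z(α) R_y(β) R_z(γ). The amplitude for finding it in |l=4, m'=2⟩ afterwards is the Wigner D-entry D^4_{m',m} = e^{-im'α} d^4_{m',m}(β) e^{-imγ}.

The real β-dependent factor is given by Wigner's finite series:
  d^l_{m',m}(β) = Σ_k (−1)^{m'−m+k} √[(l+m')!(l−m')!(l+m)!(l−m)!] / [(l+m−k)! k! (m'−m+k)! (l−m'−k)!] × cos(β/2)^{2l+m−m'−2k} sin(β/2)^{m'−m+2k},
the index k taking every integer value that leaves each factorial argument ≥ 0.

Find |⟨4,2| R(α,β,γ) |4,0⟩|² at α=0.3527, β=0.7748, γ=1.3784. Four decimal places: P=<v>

Split into d^4_{2,0}(β=0.7748) × two z-phases.
With c≡cos(β/2)=0.925894 and s≡sin(β/2)=0.377782, N=[720·2·24·24]^{1/2}=910.735966
Admissible k: 0..2 (factorial args all ≥0)
  k=0: (−1)^2·910.7360/(96)·0.9259^6·0.3778^2 = +0.853048
  k=1: (−1)^3·910.7360/(36)·0.9259^4·0.3778^4 = -0.378706
  k=2: (−1)^4·910.7360/(96)·0.9259^2·0.3778^6 = +0.023643
d^4_{2,0}(0.7748) = +0.853048 -0.378706 +0.023643 = +0.497984
|D^4_{2,0}|² = |d^4_{2,0}(β)|² = (+0.497984)² = 0.247988 (the z-rotation phases have unit modulus)

P=0.2480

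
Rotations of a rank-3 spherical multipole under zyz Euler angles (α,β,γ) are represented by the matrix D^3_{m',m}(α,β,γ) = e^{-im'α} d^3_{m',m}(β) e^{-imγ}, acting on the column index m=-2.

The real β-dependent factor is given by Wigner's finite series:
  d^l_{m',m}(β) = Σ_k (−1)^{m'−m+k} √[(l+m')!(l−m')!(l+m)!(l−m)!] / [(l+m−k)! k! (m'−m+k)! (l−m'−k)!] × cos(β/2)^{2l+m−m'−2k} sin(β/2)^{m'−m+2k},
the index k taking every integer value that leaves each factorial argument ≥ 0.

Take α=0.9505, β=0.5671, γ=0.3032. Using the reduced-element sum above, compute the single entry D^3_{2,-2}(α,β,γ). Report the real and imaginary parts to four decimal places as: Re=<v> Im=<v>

D^3_{2,-2}(0.9505,0.5671,0.3032) = e^{-i·2·0.9505}·d^3_{2,-2}(0.5671)·e^{-i·-2·0.3032}. Compute d first:
c=cos(0.5671/2)=0.960068, s=sin(0.5671/2)=0.279766; N=√[120·1·1·120]=120.000000
k: max(0,(-2)−(2))=0 … min(3+(-2),3−(2))=1
  k=0: (−1)^4·120.0000/(24)·0.9601^2·0.2798^4 = +0.028233
  k=1: (−1)^5·120.0000/(120)·0.9601^0·0.2798^6 = -0.000479
d^3_{2,-2}(0.5671) = +0.028233 -0.000479 = +0.027753
Phases: e^{-i·(2)·0.9505}=-0.324236-0.945976i, e^{-i·(-2)·0.3032}=+0.821705+0.569913i ⇒ D=+0.007568-0.026701i

Re=0.0076 Im=-0.0267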